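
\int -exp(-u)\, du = exp(-u) + C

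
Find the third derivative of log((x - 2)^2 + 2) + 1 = (4*x^3 - 24*x^2 + 24*x + 16)/(x^6 - 12*x^5 + 66*x^4 - 208*x^3 + 396*x^2 - 432*x + 216)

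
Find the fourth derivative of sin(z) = sin(z)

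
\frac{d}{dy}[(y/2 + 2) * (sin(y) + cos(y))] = -y*sin(y)/2 + y*cos(y)/2 - 3*sin(y)/2 + 5*cos(y)/2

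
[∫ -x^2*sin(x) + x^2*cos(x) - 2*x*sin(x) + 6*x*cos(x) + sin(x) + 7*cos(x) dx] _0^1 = -3 + 8*cos(1) + 8*sin(1)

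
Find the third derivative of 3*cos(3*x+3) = 81*sin(3*x + 3)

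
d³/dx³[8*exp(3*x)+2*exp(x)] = 216*exp(3*x) + 2*exp(x)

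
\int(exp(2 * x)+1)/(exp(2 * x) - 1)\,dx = log(sinh(x)) + C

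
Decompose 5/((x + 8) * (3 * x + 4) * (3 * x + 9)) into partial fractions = 3/(20*(3*x + 4)) + 1/(60*(x + 8)) - 1/(15*(x + 3))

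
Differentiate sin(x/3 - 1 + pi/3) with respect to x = cos(x/3 - 1 + pi/3)/3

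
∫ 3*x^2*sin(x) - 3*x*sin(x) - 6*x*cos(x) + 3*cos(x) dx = 3*x*(1 - x)*cos(x) + C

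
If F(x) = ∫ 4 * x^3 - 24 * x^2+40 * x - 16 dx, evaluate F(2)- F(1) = 3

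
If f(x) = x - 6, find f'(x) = 1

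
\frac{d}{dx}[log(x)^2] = 2*log(x)/x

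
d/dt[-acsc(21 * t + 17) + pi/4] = 21/(441*t^2*sqrt(1 - 1/(441*t^2 + 714*t + 289)) + 714*t*sqrt(1 - 1/(441*t^2 + 714*t + 289)) + 289*sqrt(1 - 1/(441*t^2 + 714*t + 289)))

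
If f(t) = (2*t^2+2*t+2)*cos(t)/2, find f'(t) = -t^2*sin(t) - t*sin(t) + 2*t*cos(t) - sin(t) + cos(t)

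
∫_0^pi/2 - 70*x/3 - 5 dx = -35*pi^2/12 - 5*pi/2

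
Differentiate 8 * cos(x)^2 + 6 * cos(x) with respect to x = -2*(8*cos(x) + 3)*sin(x)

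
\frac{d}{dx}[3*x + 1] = 3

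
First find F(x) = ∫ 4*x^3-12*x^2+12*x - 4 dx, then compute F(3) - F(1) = 16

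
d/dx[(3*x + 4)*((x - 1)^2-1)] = 9*x^2 - 4*x - 8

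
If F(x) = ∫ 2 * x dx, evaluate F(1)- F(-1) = 0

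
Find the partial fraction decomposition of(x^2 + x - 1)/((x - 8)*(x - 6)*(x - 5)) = 29/(3*(x - 5)) - 41/(2*(x - 6)) + 71/(6*(x - 8))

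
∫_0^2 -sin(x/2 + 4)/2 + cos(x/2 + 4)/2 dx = sin(5) + cos(5) - cos(4) - sin(4)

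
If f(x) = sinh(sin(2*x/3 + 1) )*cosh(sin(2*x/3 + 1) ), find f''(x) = -4*sin(2*x/3 + 1)*cosh(2*sin(2*x/3 + 1))/9 + 8*cos(2*x/3 + 1)^2*sinh(2*sin(2*x/3 + 1))/9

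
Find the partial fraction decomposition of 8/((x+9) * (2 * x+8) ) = -4/(5*(x + 9)) + 4/(5*(x + 4))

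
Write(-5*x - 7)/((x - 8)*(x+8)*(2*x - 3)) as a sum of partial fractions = 58/(247*(2*x - 3)) + 33/(304*(x + 8)) - 47/(208*(x - 8))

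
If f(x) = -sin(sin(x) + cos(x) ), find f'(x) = -sqrt(2)*cos(sqrt(2)*sin(x + pi/4))*cos(x + pi/4)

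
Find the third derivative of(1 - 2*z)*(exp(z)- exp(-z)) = (-2*z*exp(2*z) - 2*z - 5*exp(2*z) + 7)*exp(-z)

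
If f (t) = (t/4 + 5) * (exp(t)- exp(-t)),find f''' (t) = (t*exp(2*t) + t + 23*exp(2*t) + 17)*exp(-t)/4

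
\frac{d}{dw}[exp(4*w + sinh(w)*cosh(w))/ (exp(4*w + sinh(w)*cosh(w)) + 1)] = (cosh(2*w) + 4)*exp(4*w)*exp(sinh(2*w)/2)/(exp(4*w)*exp(sinh(2*w)/2) + 1)^2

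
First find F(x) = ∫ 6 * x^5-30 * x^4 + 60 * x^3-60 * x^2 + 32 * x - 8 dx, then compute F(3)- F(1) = 68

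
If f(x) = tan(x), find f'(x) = cos(x)^(-2)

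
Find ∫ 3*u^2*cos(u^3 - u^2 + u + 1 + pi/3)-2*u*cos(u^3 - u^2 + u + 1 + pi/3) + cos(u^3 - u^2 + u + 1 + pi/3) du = sin(u^3 - u^2 + u + 1 + pi/3) + C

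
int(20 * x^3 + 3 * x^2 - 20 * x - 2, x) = 5*x^4 + x^3 - 10*x^2 - 2*x + C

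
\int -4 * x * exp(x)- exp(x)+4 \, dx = (1 - exp(x))*(4*x - 3) + C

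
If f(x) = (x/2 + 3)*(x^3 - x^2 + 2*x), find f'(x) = 2*x^3 + 15*x^2/2 - 4*x + 6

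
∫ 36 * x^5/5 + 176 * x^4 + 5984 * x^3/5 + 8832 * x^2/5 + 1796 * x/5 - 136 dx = 6*x^6/5 + 176*x^5/5 + 1496*x^4/5 + 2944*x^3/5 + 898*x^2/5 - 136*x + C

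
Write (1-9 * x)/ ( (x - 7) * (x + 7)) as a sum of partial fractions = -32/(7*(x + 7)) - 31/(7*(x - 7))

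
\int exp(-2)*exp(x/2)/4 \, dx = exp(x/2 - 2)/2 + C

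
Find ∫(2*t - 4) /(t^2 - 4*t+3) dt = log((t - 2)^2 - 1) + C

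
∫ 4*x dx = 2*x^2 + C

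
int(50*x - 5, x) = 25*x^2 - 5*x + C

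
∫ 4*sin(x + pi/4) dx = -4*cos(x + pi/4) + C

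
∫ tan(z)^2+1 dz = tan(z) + C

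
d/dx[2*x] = 2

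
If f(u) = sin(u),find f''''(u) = sin(u)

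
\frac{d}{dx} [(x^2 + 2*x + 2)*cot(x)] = -x^2/sin(x)^2 + 2*x/tan(x) - 2*x/sin(x)^2 + 2/tan(x) - 2/sin(x)^2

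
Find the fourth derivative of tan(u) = 24*tan(u)^5 + 40*tan(u)^3 + 16*tan(u)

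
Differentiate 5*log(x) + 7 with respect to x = 5/x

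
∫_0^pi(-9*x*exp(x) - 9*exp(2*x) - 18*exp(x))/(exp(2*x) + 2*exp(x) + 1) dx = 3*(-3*pi - 3)*exp(pi)/(1 + exp(pi)) + 9/2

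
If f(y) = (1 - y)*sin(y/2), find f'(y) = -y*cos(y/2)/2 - sin(y/2) + cos(y/2)/2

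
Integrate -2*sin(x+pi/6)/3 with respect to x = 2*cos(x + pi/6)/3 + C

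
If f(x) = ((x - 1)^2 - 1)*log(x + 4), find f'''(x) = (2*x^2 + 26*x + 120)/(x^3 + 12*x^2 + 48*x + 64)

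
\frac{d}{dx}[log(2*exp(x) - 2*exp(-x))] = (exp(2*x) + 1)/(exp(2*x) - 1)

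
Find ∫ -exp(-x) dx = exp(-x) + C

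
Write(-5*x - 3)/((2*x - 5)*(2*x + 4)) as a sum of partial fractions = -31/(18*(2*x - 5)) - 7/(18*(x + 2))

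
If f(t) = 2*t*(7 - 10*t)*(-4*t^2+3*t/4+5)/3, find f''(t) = 320*t^2 - 142*t - 179/3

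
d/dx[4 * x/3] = 4/3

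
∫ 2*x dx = x^2 + C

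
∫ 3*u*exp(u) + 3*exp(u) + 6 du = 3*u*(exp(u) + 2) + C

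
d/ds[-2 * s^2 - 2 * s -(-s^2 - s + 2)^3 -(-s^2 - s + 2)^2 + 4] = 6*s^5 + 15*s^4 - 16*s^3 - 39*s^2 + 14*s + 14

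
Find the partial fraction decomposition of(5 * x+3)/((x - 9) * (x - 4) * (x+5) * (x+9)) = 7/(156*(x + 9)) - 11/(252*(x + 5)) - 23/(585*(x - 4)) + 4/(105*(x - 9))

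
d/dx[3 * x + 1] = 3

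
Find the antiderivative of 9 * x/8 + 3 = 9*x^2/16 + 3*x + C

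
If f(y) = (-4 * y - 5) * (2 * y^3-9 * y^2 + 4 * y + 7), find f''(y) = -96*y^2 + 156*y + 58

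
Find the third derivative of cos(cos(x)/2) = -(sin(x)^2*sin(cos(x)/2) + 4*sin(cos(x)/2) + 6*cos(x)*cos(cos(x)/2))*sin(x)/8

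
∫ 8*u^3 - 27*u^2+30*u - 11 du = 2*u^4 - 9*u^3 + 15*u^2 - 11*u + C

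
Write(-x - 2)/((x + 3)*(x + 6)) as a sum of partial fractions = -4/(3*(x + 6)) + 1/(3*(x + 3))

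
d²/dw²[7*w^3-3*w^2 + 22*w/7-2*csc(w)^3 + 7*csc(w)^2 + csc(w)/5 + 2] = 42*w - 6 - 1/(5*sin(w)) - 28/sin(w)^2 + 92/(5*sin(w)^3) + 42/sin(w)^4 - 24/sin(w)^5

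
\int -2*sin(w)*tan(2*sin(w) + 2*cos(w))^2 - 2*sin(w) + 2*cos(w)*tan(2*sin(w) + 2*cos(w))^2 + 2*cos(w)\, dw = tan(2*sqrt(2)*sin(w + pi/4)) + C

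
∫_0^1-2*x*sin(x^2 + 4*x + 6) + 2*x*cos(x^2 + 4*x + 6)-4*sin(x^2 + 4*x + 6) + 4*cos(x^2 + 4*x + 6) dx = sin(11) - cos(6) + cos(11) - sin(6)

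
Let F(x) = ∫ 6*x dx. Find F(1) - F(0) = 3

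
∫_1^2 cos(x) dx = -sin(1) + sin(2)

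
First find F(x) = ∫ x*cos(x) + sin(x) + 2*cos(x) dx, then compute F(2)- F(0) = 4*sin(2)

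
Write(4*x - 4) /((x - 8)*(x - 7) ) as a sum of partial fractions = -24/(x - 7) + 28/(x - 8)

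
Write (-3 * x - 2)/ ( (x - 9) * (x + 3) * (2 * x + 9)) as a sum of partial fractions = 46/(81*(2*x + 9)) - 7/(36*(x + 3)) - 29/(324*(x - 9))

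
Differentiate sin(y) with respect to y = cos(y)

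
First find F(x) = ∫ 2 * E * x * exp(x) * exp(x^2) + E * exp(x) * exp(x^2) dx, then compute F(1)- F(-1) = -E + exp(3)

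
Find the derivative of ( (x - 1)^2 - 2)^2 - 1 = 4*x^3 - 12*x^2 + 4*x + 4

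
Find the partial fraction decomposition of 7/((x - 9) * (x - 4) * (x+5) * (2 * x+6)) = -1/(72*(x + 5)) + 1/(48*(x + 3)) - 1/(90*(x - 4)) + 1/(240*(x - 9))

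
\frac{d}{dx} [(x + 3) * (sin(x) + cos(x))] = -x*sin(x) + x*cos(x) - 2*sin(x) + 4*cos(x)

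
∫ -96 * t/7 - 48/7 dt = -48*t^2/7 - 48*t/7 + C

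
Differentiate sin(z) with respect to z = cos(z)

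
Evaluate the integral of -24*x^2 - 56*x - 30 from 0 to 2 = -236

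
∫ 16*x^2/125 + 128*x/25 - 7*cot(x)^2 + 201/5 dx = 16*x^3/375 + 64*x^2/25 + 236*x/5 + 7/tan(x) + C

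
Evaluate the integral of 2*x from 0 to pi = pi^2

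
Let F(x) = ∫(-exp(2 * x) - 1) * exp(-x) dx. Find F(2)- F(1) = -exp(2) - exp(-1) + exp(-2) + E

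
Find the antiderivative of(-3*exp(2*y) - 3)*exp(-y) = -6*sinh(y) + C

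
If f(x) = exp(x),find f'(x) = exp(x)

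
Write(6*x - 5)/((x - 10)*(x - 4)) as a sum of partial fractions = -19/(6*(x - 4)) + 55/(6*(x - 10))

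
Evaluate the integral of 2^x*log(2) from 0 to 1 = 1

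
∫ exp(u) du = exp(u) + C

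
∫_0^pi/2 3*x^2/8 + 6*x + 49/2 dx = -64 + pi/4 + (pi/4 + 4)^3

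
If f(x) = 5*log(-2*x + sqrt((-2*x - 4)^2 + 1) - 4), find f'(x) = (20*x - 10*sqrt(4*x^2 + 16*x + 17) + 40)/(4*x^2 - 2*x*sqrt(4*x^2 + 16*x + 17) + 16*x - 4*sqrt(4*x^2 + 16*x + 17) + 17)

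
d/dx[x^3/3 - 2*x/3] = x^2 - 2/3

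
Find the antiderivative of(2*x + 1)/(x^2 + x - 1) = log(x^2 + x - 1) + C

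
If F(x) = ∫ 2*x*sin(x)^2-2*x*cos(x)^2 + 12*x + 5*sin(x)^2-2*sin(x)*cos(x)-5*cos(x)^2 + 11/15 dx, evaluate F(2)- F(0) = 382/15 - 9*sin(4)/2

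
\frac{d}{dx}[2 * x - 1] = 2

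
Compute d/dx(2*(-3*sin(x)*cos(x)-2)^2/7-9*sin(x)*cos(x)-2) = 9*sin(4*x)/7 - 39*cos(2*x)/7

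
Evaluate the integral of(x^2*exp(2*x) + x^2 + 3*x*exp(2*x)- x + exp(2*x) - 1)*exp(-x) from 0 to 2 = -6*exp(-2) + 6*exp(2)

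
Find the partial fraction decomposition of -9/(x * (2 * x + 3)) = 6/(2*x + 3) - 3/x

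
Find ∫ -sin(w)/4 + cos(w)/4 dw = sqrt(2)*sin(w + pi/4)/4 + C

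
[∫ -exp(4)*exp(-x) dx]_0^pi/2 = -exp(4) + exp(4 - pi/2)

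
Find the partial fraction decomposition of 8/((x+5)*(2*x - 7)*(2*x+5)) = -4/(15*(2*x + 5)) + 4/(51*(2*x - 7)) + 8/(85*(x + 5))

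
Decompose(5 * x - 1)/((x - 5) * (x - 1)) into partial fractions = -1/(x - 1) + 6/(x - 5)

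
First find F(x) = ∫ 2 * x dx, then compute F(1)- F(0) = 1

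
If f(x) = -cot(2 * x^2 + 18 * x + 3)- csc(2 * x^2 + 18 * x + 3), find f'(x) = 4*x*cot(2*x^2 + 18*x + 3)^2 + 4*x*cot(2*x^2 + 18*x + 3)*csc(2*x^2 + 18*x + 3) + 4*x + 18*cot(2*x^2 + 18*x + 3)^2 + 18*cot(2*x^2 + 18*x + 3)*csc(2*x^2 + 18*x + 3) + 18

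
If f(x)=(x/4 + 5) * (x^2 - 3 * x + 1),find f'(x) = 3*x^2/4 + 17*x/2 - 59/4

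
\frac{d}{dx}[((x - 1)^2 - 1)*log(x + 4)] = (2*x^2*log(x + 4) + x^2 + 6*x*log(x + 4) - 2*x - 8*log(x + 4))/(x + 4)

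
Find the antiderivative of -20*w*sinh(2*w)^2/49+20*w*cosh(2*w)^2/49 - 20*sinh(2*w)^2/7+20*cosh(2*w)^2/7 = 10*w^2/49 + 20*w/7 + C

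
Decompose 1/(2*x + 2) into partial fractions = 1/(2*(x + 1))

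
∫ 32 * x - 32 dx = 16*x^2 - 32*x + C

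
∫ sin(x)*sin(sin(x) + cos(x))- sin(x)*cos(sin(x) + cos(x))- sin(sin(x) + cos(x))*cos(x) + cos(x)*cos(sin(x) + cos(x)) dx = sqrt(2)*sin(sqrt(2)*sin(x + pi/4) + pi/4) + C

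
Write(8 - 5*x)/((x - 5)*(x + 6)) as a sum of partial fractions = -38/(11*(x + 6)) - 17/(11*(x - 5))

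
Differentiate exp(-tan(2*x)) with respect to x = -2*exp(-tan(2*x))/cos(2*x)^2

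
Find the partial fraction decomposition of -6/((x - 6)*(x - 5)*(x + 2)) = -3/(28*(x + 2)) + 6/(7*(x - 5)) - 3/(4*(x - 6))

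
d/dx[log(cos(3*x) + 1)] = -3*sin(3*x)/(cos(3*x) + 1)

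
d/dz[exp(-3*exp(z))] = -3*exp(z - 3*exp(z))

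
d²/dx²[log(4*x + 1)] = -16/(16*x^2 + 8*x + 1)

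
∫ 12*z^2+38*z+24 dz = 4*z^3 + 19*z^2 + 24*z + C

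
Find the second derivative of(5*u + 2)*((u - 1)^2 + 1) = 30*u - 16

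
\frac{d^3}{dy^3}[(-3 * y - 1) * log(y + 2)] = (3*y + 16)/(y^3 + 6*y^2 + 12*y + 8)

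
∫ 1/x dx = log(-3*x) + C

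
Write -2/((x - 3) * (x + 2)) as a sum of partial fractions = 2/(5*(x + 2)) - 2/(5*(x - 3))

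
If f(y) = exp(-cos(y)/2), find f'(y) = exp(-cos(y)/2)*sin(y)/2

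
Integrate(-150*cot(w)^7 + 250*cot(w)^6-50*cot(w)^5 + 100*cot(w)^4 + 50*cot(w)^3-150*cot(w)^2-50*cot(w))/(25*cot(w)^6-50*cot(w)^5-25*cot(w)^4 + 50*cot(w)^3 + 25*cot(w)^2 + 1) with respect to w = log(25*(tan(w)^2 + tan(w) - 1)^2/tan(w)^6 + 1) + C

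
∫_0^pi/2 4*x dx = pi^2/2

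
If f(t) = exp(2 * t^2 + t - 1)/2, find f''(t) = 8*t^2*exp(2*t^2 + t - 1) + 4*t*exp(2*t^2 + t - 1) + 5*exp(2*t^2 + t - 1)/2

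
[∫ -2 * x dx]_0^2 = -4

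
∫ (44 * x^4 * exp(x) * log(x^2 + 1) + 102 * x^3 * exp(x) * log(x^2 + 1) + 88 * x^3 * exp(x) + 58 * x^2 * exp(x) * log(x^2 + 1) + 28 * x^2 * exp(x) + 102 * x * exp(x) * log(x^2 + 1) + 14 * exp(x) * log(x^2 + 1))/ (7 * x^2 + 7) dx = 2*x*(22*x + 7)*exp(x)*log(x^2 + 1)/7 + C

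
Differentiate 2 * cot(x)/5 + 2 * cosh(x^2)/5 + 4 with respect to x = 4*x*sinh(x^2)/5 - 2/(5*sin(x)^2)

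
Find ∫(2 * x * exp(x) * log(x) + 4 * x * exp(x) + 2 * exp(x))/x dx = 2*(log(x) + 2)*exp(x) + C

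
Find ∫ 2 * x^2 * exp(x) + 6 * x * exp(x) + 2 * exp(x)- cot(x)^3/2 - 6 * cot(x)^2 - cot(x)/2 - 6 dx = 2*x*(x + 1)*exp(x) + cot(x)^2/4 + 6*cot(x) + C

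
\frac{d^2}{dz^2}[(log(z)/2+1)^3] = (-3*log(z)^2 - 6*log(z))/(8*z^2)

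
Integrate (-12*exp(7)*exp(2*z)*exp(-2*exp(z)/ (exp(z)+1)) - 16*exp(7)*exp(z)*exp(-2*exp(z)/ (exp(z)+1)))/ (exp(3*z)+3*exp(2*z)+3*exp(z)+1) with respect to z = (5*exp(z) + 7)*exp((5*exp(z) + 7)/(exp(z) + 1))/(exp(z) + 1) + C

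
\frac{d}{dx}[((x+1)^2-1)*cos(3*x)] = -3*x^2*sin(3*x) - 6*x*sin(3*x) + 2*x*cos(3*x) + 2*cos(3*x)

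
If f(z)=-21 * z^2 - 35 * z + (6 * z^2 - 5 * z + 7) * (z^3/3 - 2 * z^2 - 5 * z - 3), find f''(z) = 40*z^3 - 164*z^2 - 106*z - 56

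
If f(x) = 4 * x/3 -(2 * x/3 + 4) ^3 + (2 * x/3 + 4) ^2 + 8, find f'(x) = -8*x^2/9 - 88*x/9 - 76/3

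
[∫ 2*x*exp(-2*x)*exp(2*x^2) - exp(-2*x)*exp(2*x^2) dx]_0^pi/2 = -1/2 + exp(-pi + pi^2/2)/2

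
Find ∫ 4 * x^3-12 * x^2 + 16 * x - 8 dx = x^4 - 4*x^3 + 8*x^2 - 8*x + C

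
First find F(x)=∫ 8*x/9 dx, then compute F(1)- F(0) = 4/9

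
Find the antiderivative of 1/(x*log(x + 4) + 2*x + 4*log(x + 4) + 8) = log(log(x + 4) + 2) + C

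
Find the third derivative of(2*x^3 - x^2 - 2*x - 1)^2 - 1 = 480*x^3 - 240*x^2 - 168*x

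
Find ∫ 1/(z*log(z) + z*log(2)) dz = log(3*log(2*z)) + C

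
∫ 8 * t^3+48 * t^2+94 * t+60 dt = 2*t^4 + 16*t^3 + 47*t^2 + 60*t + C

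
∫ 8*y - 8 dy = 4*y^2 - 8*y + C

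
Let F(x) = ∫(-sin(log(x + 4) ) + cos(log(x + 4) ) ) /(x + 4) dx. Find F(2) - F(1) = sqrt(2)*(-sin(pi/4 + log(5)) + sin(pi/4 + log(6)))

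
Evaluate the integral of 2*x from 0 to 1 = 1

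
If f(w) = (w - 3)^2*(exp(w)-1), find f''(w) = w^2*exp(w) - 2*w*exp(w) - exp(w) - 2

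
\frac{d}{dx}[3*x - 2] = 3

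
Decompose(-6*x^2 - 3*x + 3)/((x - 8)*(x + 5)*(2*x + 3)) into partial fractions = 24/(133*(2*x + 3)) - 132/(91*(x + 5)) - 405/(247*(x - 8))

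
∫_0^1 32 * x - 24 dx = -8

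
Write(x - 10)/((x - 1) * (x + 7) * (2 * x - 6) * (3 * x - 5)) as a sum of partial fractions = 225/(416*(3*x - 5)) + 17/(4160*(x + 7)) - 9/(64*(x - 1)) - 7/(160*(x - 3))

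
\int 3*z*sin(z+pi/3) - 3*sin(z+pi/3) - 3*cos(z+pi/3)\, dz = (3 - 3*z)*cos(z + pi/3) + C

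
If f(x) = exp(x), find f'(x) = exp(x)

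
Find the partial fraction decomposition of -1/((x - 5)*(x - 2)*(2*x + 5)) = -4/(135*(2*x + 5)) + 1/(27*(x - 2)) - 1/(45*(x - 5))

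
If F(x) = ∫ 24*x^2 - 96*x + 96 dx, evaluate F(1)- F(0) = 56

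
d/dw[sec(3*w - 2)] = 3*tan(3*w - 2)*sec(3*w - 2)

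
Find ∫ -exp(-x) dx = exp(-x) + C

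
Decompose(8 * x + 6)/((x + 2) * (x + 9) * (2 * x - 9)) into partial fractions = 56/(117*(2*x - 9)) - 22/(63*(x + 9)) + 10/(91*(x + 2))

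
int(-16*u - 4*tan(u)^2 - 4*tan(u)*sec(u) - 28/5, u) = -8*u^2 - 8*u/5 - 4*tan(u) - 4/cos(u) + C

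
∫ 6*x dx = 3*x^2 + C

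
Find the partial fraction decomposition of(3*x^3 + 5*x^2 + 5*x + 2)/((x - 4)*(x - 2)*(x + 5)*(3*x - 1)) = 117/(880*(3*x - 1)) + 13/(48*(x + 5)) - 4/(5*(x - 2)) + 49/(33*(x - 4))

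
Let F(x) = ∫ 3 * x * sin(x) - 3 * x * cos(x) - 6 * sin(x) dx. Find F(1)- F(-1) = -6*cos(1) + 6*sin(1)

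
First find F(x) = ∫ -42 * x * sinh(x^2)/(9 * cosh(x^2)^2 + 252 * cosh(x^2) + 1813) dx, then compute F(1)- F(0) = -acot(45/7) + acot(3*cosh(1)/7 + 6)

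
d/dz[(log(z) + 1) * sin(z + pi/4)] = (z*log(z)*cos(z + pi/4) + z*cos(z + pi/4) + sin(z + pi/4))/z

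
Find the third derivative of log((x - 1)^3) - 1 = 6/(x^3 - 3*x^2 + 3*x - 1)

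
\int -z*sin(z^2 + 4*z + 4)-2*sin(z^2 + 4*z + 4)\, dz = cos((z + 2)^2)/2 + C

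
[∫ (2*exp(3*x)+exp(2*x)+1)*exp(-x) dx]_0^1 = (1 + E)*(E - exp(-1))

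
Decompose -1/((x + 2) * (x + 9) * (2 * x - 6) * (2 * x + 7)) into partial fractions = -4/(429*(2*x + 7)) + 1/(1848*(x + 9)) + 1/(210*(x + 2)) - 1/(1560*(x - 3))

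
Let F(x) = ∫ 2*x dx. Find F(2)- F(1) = 3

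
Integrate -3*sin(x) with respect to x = 3*cos(x) + C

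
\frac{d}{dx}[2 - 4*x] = -4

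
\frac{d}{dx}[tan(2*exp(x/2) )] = exp(x/2)/cos(2*exp(x/2))^2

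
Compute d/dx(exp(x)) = exp(x)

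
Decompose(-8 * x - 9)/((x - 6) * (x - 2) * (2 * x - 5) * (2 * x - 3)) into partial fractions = 14/(3*(2*x - 3)) + 58/(7*(2*x - 5)) - 25/(4*(x - 2)) - 19/(84*(x - 6))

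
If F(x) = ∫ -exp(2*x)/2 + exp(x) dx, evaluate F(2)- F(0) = -exp(4)/4 - 3/4 + exp(2)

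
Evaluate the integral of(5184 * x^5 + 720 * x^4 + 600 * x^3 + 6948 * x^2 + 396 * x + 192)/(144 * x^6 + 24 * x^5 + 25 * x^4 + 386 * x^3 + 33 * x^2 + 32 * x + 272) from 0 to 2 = -6*log(17) + 6*log(3485/4)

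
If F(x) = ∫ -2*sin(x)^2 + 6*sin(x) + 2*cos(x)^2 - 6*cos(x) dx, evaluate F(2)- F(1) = -(-3 + cos(1) + sin(1))^2 + (-3 + cos(2) + sin(2))^2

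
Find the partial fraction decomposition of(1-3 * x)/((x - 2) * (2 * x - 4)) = -3/(2*(x - 2)) - 5/(2*(x - 2)^2)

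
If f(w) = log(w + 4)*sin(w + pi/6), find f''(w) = (-w^2*log(w + 4)*sin(w + pi/6) - 8*w*log(w + 4)*sin(w + pi/6) + 2*w*cos(w + pi/6) - 16*log(w + 4)*sin(w + pi/6) - sin(w + pi/6) + 8*cos(w + pi/6))/(w^2 + 8*w + 16)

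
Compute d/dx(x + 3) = 1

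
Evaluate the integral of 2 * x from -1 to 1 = 0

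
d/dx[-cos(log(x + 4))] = sin(log(x + 4))/(x + 4)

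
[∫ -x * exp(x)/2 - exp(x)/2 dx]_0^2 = -exp(2)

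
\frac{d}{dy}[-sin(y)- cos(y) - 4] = sin(y) - cos(y)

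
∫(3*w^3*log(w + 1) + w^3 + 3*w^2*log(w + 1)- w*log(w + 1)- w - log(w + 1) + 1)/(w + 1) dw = (w^3 - w + 1)*log(w + 1) + C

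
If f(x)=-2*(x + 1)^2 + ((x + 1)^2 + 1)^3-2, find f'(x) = 6*x^5 + 30*x^4 + 72*x^3 + 96*x^2 + 68*x + 20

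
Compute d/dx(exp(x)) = exp(x)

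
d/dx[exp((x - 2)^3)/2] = 3*x^2*exp(x^3 - 6*x^2 + 12*x - 8)/2 - 6*x*exp(x^3 - 6*x^2 + 12*x - 8) + 6*exp(x^3 - 6*x^2 + 12*x - 8)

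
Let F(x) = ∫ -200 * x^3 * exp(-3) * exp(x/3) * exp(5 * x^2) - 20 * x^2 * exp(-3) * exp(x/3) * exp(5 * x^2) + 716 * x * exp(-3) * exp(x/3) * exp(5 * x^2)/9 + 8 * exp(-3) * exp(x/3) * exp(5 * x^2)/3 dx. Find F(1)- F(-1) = -28*exp(7/3)/3 + 20*exp(5/3)/3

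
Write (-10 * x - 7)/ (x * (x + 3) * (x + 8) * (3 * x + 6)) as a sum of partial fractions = -73/(720*(x + 8)) + 23/(45*(x + 3)) - 13/(36*(x + 2)) - 7/(144*x)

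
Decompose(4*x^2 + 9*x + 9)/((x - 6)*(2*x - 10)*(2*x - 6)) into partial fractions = 3/(x - 3) - 77/(4*(x - 5)) + 69/(4*(x - 6))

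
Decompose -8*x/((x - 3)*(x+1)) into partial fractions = -2/(x + 1) - 6/(x - 3)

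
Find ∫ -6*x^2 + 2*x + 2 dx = -2*x^3 + x^2 + 2*x + C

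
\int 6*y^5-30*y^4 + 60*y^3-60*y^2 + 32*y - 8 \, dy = y^6 - 6*y^5 + 15*y^4 - 20*y^3 + 16*y^2 - 8*y + C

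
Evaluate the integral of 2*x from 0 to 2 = 4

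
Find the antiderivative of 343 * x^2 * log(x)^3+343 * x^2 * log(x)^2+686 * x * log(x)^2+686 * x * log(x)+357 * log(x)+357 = 7*x*(49*x^2*log(x)^2 + 147*x*log(x) + 153)*log(x)/3 + C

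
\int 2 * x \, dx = x^2 + C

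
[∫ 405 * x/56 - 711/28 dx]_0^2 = -1017/28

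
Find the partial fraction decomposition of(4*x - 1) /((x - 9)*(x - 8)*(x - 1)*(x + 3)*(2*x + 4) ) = -13/(1056*(x + 3)) + 3/(220*(x + 2)) + 1/(448*(x - 1)) - 31/(1540*(x - 8)) + 35/(2112*(x - 9))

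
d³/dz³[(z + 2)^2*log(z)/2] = (z^2 - 2*z + 4)/z^3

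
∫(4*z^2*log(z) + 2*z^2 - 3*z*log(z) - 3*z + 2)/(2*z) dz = (2*z^2 - 3*z + 2)*log(z)/2 + C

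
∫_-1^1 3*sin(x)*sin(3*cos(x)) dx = 0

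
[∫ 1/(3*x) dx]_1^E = 1/3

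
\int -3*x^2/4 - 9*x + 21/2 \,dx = -x^3/4 - 9*x^2/2 + 21*x/2 + C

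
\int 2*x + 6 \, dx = x^2 + 6*x + C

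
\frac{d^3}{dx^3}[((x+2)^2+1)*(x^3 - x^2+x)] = 60*x^2 + 72*x + 12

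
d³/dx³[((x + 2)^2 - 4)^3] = 120*x^3 + 720*x^2 + 1152*x + 384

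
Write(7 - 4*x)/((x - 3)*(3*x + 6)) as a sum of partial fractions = -1/(x + 2) - 1/(3*(x - 3))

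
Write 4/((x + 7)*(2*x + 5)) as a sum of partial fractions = 8/(9*(2*x + 5)) - 4/(9*(x + 7))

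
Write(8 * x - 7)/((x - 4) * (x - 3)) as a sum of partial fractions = -17/(x - 3) + 25/(x - 4)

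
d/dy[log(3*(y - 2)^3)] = 3/(y - 2)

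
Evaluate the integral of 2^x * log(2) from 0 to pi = -1 + 2^pi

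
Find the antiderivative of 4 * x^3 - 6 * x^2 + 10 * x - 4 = x^4 - 2*x^3 + 5*x^2 - 4*x + C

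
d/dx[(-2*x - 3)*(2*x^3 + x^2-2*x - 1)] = -16*x^3 - 24*x^2 + 2*x + 8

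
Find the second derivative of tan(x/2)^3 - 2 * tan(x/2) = 3*tan(x/2)^5 + 7*tan(x/2)^3/2 + tan(x/2)/2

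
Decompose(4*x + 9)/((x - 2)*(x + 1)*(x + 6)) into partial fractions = -3/(8*(x + 6)) - 1/(3*(x + 1)) + 17/(24*(x - 2))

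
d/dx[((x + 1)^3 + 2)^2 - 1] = 6*x^5 + 30*x^4 + 60*x^3 + 72*x^2 + 54*x + 18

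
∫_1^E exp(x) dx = -E + exp(E)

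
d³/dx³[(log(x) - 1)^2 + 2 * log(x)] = (4*log(x) - 6)/x^3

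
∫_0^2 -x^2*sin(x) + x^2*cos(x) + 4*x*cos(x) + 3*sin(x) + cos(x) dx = 7*cos(2) + 1 + 7*sin(2)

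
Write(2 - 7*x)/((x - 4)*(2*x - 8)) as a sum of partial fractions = -7/(2*(x - 4)) - 13/(x - 4)^2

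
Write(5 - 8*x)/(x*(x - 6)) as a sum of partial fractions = -43/(6*(x - 6)) - 5/(6*x)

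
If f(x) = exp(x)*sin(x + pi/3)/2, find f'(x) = sqrt(2)*exp(x)*cos(x + pi/12)/2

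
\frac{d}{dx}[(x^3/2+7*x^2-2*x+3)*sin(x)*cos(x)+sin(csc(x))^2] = x^3*cos(2*x)/2 + 3*x^2*sin(2*x)/4 + 7*x^2*cos(2*x) + 7*x*sin(2*x) - 2*x*cos(2*x) - sin(2*x) + 3*cos(2*x) + sin(x - 2/sin(x))/(1 - cos(2*x)) - sin(x + 2/sin(x))/(1 - cos(2*x))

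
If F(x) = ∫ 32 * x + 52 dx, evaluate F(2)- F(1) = 100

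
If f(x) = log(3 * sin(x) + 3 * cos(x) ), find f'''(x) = 2*cos(x + pi/4)/sin(x + pi/4)^3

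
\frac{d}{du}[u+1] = 1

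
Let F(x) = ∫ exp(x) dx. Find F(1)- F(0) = -1 + E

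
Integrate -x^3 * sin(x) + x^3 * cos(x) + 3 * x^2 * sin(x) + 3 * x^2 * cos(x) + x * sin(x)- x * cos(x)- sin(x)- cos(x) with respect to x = sqrt(2)*x*(x^2 - 1)*sin(x + pi/4) + C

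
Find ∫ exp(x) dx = exp(x) + C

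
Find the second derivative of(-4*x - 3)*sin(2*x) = 16*x*sin(2*x) + 12*sin(2*x) - 16*cos(2*x)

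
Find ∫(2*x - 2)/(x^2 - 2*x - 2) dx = log(-x^2 + 2*x + 2) + C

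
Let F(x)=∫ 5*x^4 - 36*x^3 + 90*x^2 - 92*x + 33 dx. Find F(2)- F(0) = 10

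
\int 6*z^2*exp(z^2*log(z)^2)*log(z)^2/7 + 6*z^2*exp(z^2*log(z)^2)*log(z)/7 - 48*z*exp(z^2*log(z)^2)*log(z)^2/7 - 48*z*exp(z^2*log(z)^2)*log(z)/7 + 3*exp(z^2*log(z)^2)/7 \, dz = 3*(z - 8)*exp(z^2*log(z)^2)/7 + C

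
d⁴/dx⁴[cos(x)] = cos(x)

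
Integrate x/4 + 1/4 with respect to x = x^2/8 + x/4 + C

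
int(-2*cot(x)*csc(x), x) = 2*csc(x) + C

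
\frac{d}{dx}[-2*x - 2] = -2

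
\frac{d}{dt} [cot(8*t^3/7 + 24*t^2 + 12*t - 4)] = -12*(2*t^2/7 + 4*t + 1)/sin(8*t^3/7 + 24*t^2 + 12*t - 4)^2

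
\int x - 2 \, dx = x^2/2 - 2*x + C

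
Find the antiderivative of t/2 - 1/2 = t^2/4 - t/2 + C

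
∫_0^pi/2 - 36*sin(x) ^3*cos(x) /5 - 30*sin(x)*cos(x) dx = -84/5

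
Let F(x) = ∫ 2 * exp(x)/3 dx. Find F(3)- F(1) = -2*E/3 + 2*exp(3)/3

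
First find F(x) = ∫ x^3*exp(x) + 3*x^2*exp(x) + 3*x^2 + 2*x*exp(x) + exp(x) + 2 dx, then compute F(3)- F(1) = -2*E + 30 + 32*exp(3)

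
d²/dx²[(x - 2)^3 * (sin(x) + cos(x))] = -x^3*sin(x) - x^3*cos(x) + 12*x^2*cos(x) + 18*x*sin(x) - 30*x*cos(x) - 28*sin(x) + 20*cos(x)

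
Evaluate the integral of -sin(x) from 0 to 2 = -1 + cos(2)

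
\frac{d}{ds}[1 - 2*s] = -2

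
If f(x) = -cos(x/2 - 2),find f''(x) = cos(x/2 - 2)/4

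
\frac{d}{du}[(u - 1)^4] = 4*u^3 - 12*u^2 + 12*u - 4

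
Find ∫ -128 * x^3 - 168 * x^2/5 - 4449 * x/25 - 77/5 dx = -32*x^4 - 56*x^3/5 - 4449*x^2/50 - 77*x/5 + C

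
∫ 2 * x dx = x^2 + C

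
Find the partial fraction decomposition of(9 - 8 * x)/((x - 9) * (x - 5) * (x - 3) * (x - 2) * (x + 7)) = 13/(3456*(x + 7)) + 1/(27*(x - 2)) - 1/(8*(x - 3)) + 31/(288*(x - 5)) - 3/(128*(x - 9))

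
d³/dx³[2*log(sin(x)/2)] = 4*cos(x)/sin(x)^3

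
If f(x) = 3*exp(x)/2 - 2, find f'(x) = 3*exp(x)/2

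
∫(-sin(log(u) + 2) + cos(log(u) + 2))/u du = sqrt(2)*sin(log(u) + pi/4 + 2) + C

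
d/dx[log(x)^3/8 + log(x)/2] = (3*log(x)^2 + 4)/(8*x)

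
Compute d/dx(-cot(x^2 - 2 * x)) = 2*(x - 1)/sin(x*(x - 2))^2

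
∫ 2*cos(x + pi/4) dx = 2*sin(x + pi/4) + C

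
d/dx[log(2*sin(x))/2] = 1/(2*tan(x))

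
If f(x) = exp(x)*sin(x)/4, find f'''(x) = sqrt(2)*exp(x)*cos(x + pi/4)/2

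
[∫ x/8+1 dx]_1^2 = 19/16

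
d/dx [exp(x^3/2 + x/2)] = 3*x^2*exp(x^3/2 + x/2)/2 + exp(x^3/2 + x/2)/2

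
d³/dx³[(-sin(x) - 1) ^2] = -2*(4*sin(x) + 1)*cos(x)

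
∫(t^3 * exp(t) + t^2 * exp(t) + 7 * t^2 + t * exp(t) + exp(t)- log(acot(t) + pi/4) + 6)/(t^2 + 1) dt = t*exp(t) + 7*t + (4*acot(t) + pi)*log(acot(t) + pi/4)/4 + C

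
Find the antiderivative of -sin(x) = cos(x) + C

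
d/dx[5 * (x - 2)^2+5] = 10*x - 20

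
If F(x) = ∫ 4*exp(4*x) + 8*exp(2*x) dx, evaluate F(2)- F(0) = -9 + (2 + exp(4))^2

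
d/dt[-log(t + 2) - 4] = -1/(t + 2)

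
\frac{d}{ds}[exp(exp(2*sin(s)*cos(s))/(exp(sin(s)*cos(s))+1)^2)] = 2*exp(exp(sin(2*s))/(2*exp(sin(2*s)/2) + exp(sin(2*s)) + 1))*exp(sin(2*s))*cos(2*s)/(exp(sin(2*s)/2) + 1)^3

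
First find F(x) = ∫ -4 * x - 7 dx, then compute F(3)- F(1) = -30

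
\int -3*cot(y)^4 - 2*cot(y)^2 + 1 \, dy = cot(y)^3 - cot(y) + C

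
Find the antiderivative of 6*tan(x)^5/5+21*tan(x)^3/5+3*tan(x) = 3*(tan(x)^2 + 5)*tan(x)^2/10 + C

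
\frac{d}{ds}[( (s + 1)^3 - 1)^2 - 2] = 6*s^5 + 30*s^4 + 60*s^3 + 54*s^2 + 18*s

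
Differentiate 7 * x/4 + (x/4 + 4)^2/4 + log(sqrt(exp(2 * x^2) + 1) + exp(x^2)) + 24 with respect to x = (65*x*sqrt(exp(2*x^2) + 1)*exp(x^2) + 65*x*exp(2*x^2) + x + 72*sqrt(exp(2*x^2) + 1)*exp(x^2) + 72*exp(2*x^2) + 72)/(32*sqrt(exp(2*x^2) + 1)*exp(x^2) + 32*exp(2*x^2) + 32)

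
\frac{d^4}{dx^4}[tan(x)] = 24*tan(x)^5 + 40*tan(x)^3 + 16*tan(x)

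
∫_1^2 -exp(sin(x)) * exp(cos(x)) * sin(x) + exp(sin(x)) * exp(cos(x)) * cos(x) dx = -exp(cos(1) + sin(1)) + exp(cos(2) + sin(2))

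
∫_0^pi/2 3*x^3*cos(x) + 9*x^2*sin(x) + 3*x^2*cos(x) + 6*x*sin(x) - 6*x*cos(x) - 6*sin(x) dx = -3*pi + 3*pi^2/4 + 3*pi^3/8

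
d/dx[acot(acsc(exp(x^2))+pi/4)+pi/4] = 32*x/(16*sqrt(1 - exp(-2*x^2))*exp(x^2)*acsc(exp(x^2))^2 + 8*pi*sqrt(1 - exp(-2*x^2))*exp(x^2)*acsc(exp(x^2)) + pi^2*sqrt(1 - exp(-2*x^2))*exp(x^2) + 16*sqrt(1 - exp(-2*x^2))*exp(x^2))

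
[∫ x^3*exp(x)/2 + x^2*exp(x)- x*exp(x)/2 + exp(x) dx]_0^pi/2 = -1/2 + (-pi^2/4 + 1 + pi/2 + pi^3/8)*exp(pi/2)/2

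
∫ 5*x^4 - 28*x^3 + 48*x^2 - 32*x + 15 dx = x^5 - 7*x^4 + 16*x^3 - 16*x^2 + 15*x + C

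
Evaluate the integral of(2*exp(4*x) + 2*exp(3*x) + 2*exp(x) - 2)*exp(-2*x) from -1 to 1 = -(-E + exp(-1))^2 - 4*exp(-1) + (E - exp(-1))^2 + 4*E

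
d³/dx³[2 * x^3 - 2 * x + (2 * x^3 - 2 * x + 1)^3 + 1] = 4032*x^6 - 5040*x^4 + 1440*x^3 + 1440*x^2 - 576*x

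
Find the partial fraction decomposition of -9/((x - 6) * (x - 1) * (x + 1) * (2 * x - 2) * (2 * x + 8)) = -3/(1000*(x + 4)) + 3/(112*(x + 1)) - 9/(400*(x - 1)) + 9/(200*(x - 1)^2) - 9/(7000*(x - 6))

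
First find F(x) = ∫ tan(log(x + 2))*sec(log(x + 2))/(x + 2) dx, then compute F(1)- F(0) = -sec(log(2)) + sec(log(3))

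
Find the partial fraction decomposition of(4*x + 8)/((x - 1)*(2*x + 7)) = 4/(3*(2*x + 7)) + 4/(3*(x - 1))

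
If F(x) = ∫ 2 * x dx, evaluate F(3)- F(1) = 8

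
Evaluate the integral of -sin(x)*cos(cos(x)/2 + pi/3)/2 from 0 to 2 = -sin(1/2 + pi/3) + sin(cos(2)/2 + pi/3)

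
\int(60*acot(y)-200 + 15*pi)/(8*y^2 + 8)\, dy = -15*(4*acot(y) + pi)^2/64 + 25*acot(y) + C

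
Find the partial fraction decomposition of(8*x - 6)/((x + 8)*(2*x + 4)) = 35/(6*(x + 8)) - 11/(6*(x + 2))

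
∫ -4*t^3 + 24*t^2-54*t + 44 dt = -t^4 + 8*t^3 - 27*t^2 + 44*t + C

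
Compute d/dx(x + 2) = 1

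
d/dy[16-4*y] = -4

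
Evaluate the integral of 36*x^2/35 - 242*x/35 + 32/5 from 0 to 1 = 23/7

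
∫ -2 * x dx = -x^2 + C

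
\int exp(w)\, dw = exp(w) + C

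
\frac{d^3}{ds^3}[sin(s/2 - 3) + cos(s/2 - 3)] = -sqrt(2)*cos(s/2 - 3 + pi/4)/8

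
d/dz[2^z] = 2^z*log(2)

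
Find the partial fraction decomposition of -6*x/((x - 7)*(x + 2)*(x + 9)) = 27/(56*(x + 9)) - 4/(21*(x + 2)) - 7/(24*(x - 7))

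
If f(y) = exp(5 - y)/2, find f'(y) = -exp(5 - y)/2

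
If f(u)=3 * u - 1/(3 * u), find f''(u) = -2/(3*u^3)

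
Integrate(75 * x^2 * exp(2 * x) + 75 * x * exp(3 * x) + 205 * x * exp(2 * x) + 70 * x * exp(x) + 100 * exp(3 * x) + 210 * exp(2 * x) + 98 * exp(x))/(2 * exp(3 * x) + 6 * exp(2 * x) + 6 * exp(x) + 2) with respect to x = (3*(5*x + 2)^2*exp(2*x) + 28*(5*x + 2)*(exp(x) + 1)*exp(x) + 28*(exp(x) + 1)^2)/(4*(exp(x) + 1)^2) + C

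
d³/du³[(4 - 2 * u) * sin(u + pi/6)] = 2*u*cos(u + pi/6) + 6*sin(u + pi/6) - 4*cos(u + pi/6)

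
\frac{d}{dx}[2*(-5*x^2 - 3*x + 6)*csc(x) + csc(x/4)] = 10*x^2*cot(x)*csc(x) + 6*x*cot(x)*csc(x) - 20*x*csc(x) - cot(x/4)*csc(x/4)/4 - 12*cot(x)*csc(x) - 6*csc(x)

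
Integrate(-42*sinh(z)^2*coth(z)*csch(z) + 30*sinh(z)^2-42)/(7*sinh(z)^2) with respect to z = 30*z/7 + 6/tanh(z) + 6/sinh(z) + C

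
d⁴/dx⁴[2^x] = 2^x*log(2)^4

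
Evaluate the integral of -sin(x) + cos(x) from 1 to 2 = -sin(1) - cos(1) + cos(2) + sin(2)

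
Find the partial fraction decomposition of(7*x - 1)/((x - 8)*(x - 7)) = -48/(x - 7) + 55/(x - 8)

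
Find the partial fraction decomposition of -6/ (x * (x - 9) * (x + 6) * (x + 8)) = 3/(136*(x + 8)) - 1/(30*(x + 6)) - 2/(765*(x - 9)) + 1/(72*x)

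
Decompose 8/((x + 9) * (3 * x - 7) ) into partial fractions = 12/(17*(3*x - 7)) - 4/(17*(x + 9))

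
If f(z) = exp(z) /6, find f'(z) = exp(z)/6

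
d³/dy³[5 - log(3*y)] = -2/y^3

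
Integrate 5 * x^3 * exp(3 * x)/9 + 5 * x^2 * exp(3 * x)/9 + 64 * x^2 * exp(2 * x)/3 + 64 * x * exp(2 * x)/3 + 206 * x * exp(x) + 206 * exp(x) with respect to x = 2*x*exp(x) + 5*(x*exp(x) + 18)^3/27 + 2*(x*exp(x) + 18)^2/3 + C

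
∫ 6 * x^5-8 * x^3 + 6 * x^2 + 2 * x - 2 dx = x^6 - 2*x^4 + 2*x^3 + x^2 - 2*x + C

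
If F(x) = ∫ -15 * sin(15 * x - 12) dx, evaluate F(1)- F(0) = cos(3) - cos(12)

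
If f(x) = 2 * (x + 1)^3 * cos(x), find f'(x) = 2*(x + 1)^2*(-x*sin(x) - sin(x) + 3*cos(x))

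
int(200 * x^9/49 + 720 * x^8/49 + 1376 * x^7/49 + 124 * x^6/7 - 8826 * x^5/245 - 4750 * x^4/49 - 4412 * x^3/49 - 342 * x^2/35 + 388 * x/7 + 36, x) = 20*x^10/49 + 80*x^9/49 + 172*x^8/49 + 124*x^7/49 - 1471*x^6/245 - 950*x^5/49 - 1103*x^4/49 - 114*x^3/35 + 194*x^2/7 + 36*x + C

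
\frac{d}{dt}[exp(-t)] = -exp(-t)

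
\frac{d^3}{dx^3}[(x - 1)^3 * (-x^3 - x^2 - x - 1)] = -120*x^3 + 120*x^2 - 24*x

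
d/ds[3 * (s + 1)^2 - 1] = 6*s + 6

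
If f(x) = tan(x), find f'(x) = cos(x)^(-2)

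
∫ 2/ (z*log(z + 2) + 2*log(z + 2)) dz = 2*log(log(z + 2)) + C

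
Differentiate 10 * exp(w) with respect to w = 10*exp(w)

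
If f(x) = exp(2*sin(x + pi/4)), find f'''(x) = 2*(-sin(3*x + pi/4) - 3*cos(2*x) + 2*cos(x + pi/4))*exp(sqrt(2)*sin(x))*exp(sqrt(2)*cos(x))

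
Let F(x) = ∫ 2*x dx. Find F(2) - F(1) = 3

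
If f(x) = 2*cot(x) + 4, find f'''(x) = -12*cot(x)^4 - 16*cot(x)^2 - 4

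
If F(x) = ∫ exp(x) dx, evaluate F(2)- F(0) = -1 + exp(2)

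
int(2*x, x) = x^2 + C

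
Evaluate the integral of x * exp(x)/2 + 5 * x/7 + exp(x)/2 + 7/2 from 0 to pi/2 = 5*pi^2/56 + pi*exp(pi/2)/4 + 7*pi/4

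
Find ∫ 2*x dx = x^2 + C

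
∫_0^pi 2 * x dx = pi^2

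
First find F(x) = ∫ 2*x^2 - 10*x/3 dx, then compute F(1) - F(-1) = 4/3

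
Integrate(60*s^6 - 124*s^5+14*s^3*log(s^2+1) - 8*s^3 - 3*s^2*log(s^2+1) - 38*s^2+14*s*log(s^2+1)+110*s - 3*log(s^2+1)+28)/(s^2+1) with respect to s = s*(-4*s^2 + 5*s + 4)*(-3*s^2 + 4*s + 7) + (7*s^2 - 3*s + 4)*log(s^2 + 1) + C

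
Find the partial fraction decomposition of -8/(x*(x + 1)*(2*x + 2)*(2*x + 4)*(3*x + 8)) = -81/(200*(3*x + 8)) + 1/(2*(x + 2)) - 6/(25*(x + 1)) + 2/(5*(x + 1)^2) - 1/(8*x)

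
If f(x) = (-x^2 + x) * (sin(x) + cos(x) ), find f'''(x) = sqrt(2)*x^2*cos(x + pi/4) + 7*x*sin(x) + 5*x*cos(x) + 3*sin(x) - 9*cos(x)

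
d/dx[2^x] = 2^x*log(2)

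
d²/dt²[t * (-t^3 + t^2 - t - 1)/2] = -6*t^2 + 3*t - 1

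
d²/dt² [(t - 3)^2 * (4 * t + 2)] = 24*t - 44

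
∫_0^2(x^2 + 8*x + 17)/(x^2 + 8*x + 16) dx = 25/12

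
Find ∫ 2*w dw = w^2 + C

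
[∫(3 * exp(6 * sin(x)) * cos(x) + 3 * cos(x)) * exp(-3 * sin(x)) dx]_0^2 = -exp(-3*sin(2)) + exp(3*sin(2))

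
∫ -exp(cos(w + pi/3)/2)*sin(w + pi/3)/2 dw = exp(cos(w + pi/3)/2) + C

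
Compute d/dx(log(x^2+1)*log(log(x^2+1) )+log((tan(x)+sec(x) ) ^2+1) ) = 4*(x^2*sin(x) + x^2 + 2*x*log(log(x^2 + 1))*cos(x) + 2*x*cos(x) + sin(x) + 1)*cos(x)^2/((x^2 + 1)*(3*cos(x) + cos(3*x)))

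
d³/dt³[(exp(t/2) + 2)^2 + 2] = exp(t/2)/2 + exp(t)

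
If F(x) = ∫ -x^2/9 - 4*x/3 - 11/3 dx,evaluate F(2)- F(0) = -278/27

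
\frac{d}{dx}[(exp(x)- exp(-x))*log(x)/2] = (x*exp(2*x)*log(x) + x*log(x) + exp(2*x) - 1)*exp(-x)/(2*x)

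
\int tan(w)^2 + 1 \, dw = tan(w) + C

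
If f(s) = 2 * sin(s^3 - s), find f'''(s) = -54*s^6*cos(s^3 - s) + 54*s^4*cos(s^3 - s) - 108*s^3*sin(s^3 - s) - 18*s^2*cos(s^3 - s) + 36*s*sin(s^3 - s) + 14*cos(s^3 - s)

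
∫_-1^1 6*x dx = 0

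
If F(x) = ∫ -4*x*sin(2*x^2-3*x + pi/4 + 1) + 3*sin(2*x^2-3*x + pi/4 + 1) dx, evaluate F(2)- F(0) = cos(pi/4 + 3) - cos(pi/4 + 1)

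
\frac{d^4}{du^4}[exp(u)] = exp(u)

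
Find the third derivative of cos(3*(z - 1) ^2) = 216*z^3*sin(3*z^2 - 6*z + 3) - 648*z^2*sin(3*z^2 - 6*z + 3) + 648*z*sin(3*z^2 - 6*z + 3) - 108*z*cos(3*z^2 - 6*z + 3) - 216*sin(3*z^2 - 6*z + 3) + 108*cos(3*z^2 - 6*z + 3)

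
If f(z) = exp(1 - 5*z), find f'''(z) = -125*exp(1 - 5*z)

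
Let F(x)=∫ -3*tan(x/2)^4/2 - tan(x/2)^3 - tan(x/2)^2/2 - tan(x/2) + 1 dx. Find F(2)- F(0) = (-tan(1)^2 - tan(1) + 2)*tan(1)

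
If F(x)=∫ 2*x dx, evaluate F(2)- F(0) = 4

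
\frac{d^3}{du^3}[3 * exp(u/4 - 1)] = 3*exp(u/4 - 1)/64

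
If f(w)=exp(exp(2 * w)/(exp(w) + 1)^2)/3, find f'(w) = 2*exp(2*w + exp(2*w)/(exp(2*w) + 2*exp(w) + 1))/(3*exp(3*w) + 9*exp(2*w) + 9*exp(w) + 3)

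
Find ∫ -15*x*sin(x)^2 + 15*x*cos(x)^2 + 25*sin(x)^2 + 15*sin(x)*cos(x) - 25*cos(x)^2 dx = (15*x/2 - 25/2)*sin(2*x) + C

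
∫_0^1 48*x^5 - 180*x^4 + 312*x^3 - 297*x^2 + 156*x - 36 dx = -7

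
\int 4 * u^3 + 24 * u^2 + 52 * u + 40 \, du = u^4 + 8*u^3 + 26*u^2 + 40*u + C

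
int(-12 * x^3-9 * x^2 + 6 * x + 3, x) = -3*x^4 - 3*x^3 + 3*x^2 + 3*x + C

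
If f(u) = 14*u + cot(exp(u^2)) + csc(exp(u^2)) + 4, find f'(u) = -2*u*exp(u^2)*cos(exp(u^2))/sin(exp(u^2))^2 - 2*u*exp(u^2)/sin(exp(u^2))^2 + 14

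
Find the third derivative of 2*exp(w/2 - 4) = exp(w/2 - 4)/4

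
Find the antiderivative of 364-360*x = -180*x^2 + 364*x + C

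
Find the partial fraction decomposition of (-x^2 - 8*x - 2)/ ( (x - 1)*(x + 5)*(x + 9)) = -11/(40*(x + 9)) - 13/(24*(x + 5)) - 11/(60*(x - 1))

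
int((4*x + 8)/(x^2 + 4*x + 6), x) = 2*log((x + 2)^2 + 2) + C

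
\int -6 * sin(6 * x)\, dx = cos(6*x) + C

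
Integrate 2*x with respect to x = x^2 + C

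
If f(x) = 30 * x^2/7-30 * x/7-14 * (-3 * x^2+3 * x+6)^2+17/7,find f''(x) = -1512*x^2 + 1512*x + 5352/7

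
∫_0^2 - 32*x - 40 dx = -144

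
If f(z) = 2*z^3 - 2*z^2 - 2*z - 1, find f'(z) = 6*z^2 - 4*z - 2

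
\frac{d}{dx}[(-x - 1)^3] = -3*x^2 - 6*x - 3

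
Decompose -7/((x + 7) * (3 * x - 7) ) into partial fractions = -3/(4*(3*x - 7)) + 1/(4*(x + 7))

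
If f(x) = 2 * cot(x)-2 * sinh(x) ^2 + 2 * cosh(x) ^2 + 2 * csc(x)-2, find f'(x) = -2*(cos(x) + 1)/sin(x)^2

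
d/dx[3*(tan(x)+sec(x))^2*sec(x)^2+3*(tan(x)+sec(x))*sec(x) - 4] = 3*(-sin(x)^4 + 6*sin(x)^2 + 8*sin(x) + 3)/cos(x)^5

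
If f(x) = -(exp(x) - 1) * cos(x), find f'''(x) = 2*sqrt(2)*exp(x)*sin(x + pi/4) + sin(x)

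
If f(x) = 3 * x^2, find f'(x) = 6*x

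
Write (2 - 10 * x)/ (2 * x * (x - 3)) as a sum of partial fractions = -14/(3*(x - 3)) - 1/(3*x)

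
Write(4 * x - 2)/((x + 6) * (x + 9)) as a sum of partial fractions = 38/(3*(x + 9)) - 26/(3*(x + 6))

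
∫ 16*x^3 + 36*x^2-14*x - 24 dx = 4*x^4 + 12*x^3 - 7*x^2 - 24*x + C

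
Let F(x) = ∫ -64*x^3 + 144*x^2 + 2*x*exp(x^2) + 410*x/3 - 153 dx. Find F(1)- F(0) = -161/3 + E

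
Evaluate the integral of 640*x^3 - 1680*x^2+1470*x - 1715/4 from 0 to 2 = 325/2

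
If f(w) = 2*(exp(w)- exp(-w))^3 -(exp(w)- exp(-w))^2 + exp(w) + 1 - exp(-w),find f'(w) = (6*exp(6*w) - 2*exp(5*w) - 5*exp(4*w) - 5*exp(2*w) + 2*exp(w) + 6)*exp(-3*w)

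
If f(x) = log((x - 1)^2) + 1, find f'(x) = 2/(x - 1)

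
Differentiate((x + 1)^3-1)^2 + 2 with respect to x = 6*x^5 + 30*x^4 + 60*x^3 + 54*x^2 + 18*x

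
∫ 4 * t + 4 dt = 2*t^2 + 4*t + C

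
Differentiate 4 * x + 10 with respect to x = 4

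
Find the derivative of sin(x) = cos(x)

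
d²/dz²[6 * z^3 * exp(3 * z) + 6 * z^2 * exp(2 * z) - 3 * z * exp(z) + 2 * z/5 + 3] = 54*z^3*exp(3*z) + 108*z^2*exp(3*z) + 24*z^2*exp(2*z) + 36*z*exp(3*z) + 48*z*exp(2*z) - 3*z*exp(z) + 12*exp(2*z) - 6*exp(z)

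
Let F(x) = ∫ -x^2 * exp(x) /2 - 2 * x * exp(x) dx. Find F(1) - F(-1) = -E/2 - 3*exp(-1)/2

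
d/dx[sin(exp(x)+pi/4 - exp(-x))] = (exp(2*x) + 1)*exp(-x)*cos(exp(x) + pi/4 - exp(-x))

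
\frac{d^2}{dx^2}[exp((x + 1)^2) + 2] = 4*x^2*exp(x^2 + 2*x + 1) + 8*x*exp(x^2 + 2*x + 1) + 6*exp(x^2 + 2*x + 1)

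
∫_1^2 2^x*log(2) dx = 2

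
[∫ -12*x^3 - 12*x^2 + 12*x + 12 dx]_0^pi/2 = -5 + (1 + pi/2)^3*(5 - 3*pi/2)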